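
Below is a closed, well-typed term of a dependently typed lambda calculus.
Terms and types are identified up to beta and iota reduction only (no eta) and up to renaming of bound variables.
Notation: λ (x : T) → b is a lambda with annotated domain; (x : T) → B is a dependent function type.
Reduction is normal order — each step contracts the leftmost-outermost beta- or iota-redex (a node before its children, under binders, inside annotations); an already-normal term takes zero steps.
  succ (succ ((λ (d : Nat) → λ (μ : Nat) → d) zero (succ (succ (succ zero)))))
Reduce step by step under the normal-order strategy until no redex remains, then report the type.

normal-order reduction:
  succ (succ ((λ (d : Nat) → λ (μ : Nat) → d) zero (succ (succ (succ zero)))))
  ~> succ (succ ((λ (d : Nat) → zero) (succ (succ (succ zero)))))
  ~> succ (succ zero)
the term's type:
  Nat


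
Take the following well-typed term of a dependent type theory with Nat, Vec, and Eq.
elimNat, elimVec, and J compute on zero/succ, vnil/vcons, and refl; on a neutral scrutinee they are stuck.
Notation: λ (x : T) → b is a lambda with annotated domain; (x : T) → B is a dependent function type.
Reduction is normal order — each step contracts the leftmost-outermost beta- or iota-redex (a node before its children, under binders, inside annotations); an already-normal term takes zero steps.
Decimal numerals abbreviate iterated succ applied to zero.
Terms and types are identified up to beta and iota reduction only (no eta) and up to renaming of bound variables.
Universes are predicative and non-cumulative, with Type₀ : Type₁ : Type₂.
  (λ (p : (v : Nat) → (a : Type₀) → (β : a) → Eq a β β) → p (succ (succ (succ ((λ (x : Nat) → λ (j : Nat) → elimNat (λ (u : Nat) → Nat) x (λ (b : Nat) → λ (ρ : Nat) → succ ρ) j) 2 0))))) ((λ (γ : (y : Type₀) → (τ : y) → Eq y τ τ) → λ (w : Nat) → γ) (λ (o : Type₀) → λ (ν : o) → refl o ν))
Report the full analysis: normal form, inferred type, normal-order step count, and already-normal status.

normal form:
  λ (p : Type₀) → λ (v : p) → refl p v
inferred type:
  (p : Type₀) → (v : p) → Eq p v v
reduction steps (normal order): 3
already normal: no
first contracted redex: a beta-redex


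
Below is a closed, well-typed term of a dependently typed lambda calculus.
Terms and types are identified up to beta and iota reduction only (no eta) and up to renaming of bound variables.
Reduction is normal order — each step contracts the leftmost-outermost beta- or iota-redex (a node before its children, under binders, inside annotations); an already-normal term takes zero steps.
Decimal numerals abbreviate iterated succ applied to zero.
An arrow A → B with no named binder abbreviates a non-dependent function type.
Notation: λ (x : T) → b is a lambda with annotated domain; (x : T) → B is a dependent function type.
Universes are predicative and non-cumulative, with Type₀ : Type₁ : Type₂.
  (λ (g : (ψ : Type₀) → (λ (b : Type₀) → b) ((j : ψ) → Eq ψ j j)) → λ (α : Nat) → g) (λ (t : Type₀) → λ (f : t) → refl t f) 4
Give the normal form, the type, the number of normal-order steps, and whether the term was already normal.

resulting normal form:
  λ (g : Type₀) → λ (ψ : g) → refl g ψ
inferred type:
  (g : Type₀) → (ψ : g) → Eq g ψ ψ
reduction steps (normal order): 2
term was already normal: no
first redex: a beta-redex


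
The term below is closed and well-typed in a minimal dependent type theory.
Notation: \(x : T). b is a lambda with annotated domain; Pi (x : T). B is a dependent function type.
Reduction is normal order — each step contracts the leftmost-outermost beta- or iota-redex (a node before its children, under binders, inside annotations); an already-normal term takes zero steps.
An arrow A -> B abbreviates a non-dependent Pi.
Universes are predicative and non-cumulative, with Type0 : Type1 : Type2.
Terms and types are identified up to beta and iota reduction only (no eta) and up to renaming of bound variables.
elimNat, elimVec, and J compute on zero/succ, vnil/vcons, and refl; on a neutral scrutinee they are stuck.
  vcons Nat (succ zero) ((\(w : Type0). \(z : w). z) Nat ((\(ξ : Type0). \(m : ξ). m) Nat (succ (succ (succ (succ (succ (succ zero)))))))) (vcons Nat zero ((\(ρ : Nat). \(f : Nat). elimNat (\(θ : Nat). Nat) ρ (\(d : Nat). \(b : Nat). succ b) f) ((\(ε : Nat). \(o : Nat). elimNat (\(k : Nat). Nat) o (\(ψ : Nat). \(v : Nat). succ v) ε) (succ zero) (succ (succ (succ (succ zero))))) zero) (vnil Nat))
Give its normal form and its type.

reduced normal form:
  vcons Nat (succ zero) (succ (succ (succ (succ (succ (succ zero)))))) (vcons Nat zero (succ (succ (succ (succ (succ zero))))) (vnil Nat))
inferred type:
  Vec Nat (succ (succ zero))
observation: contracting a beta-redex first, the term normalizes in 13 steps.


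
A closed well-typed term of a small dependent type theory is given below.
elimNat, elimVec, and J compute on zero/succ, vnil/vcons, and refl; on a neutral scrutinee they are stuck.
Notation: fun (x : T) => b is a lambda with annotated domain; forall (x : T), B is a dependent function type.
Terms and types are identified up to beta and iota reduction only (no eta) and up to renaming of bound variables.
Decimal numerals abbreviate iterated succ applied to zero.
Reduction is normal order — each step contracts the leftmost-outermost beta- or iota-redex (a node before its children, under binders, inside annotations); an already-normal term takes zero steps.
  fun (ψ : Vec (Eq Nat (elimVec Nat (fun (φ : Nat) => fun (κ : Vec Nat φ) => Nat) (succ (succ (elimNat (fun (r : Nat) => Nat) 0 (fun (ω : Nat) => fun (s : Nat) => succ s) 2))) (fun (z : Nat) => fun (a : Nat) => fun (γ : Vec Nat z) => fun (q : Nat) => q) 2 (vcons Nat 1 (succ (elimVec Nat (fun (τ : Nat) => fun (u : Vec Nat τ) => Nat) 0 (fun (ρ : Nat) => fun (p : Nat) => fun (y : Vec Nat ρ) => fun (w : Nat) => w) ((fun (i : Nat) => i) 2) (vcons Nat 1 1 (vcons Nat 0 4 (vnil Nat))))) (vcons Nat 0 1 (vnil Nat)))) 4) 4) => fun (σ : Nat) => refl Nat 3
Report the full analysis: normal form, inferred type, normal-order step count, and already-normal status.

resulting normal form:
  fun (ψ : Vec (Eq Nat 4 4) 4) => fun (φ : Nat) => refl Nat 3
type:
  forall (ψ : Vec (Eq Nat 4 4) 4), forall (φ : Nat), Eq Nat 3 3
reduction steps (normal order): 18
started in normal form: no
first redex: an elimVec iota-redex


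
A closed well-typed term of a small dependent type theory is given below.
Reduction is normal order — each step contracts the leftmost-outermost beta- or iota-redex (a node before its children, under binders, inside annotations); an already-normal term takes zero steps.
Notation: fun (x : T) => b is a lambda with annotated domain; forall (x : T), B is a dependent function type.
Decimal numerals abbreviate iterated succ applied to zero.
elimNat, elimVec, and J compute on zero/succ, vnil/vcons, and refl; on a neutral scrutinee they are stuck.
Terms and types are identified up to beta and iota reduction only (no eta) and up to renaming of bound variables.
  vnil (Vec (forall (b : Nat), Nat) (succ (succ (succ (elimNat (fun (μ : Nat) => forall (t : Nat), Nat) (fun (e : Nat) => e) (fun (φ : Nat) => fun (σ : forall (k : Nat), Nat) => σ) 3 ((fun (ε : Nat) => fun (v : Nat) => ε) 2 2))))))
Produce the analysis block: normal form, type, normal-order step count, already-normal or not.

normal form:
  vnil (Vec (forall (b : Nat), Nat) 5)
the term's type:
  Vec (Vec (forall (b : Nat), Nat) 5) 0
steps to reach normal form (normal order): 13
started in normal form: no
first redex: an elimNat iota-redex


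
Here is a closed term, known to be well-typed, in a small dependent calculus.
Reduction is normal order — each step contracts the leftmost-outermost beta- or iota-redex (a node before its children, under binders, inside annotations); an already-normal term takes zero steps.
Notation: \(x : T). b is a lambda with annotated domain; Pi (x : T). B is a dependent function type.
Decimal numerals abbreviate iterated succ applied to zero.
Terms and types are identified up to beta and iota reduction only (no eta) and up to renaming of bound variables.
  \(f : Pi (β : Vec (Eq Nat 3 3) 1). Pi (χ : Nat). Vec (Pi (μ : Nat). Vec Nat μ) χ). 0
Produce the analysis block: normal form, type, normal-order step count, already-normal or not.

resulting normal form:
  \(f : Pi (β : Vec (Eq Nat 3 3) 1). Pi (χ : Nat). Vec (Pi (μ : Nat). Vec Nat μ) χ). 0
type:
  Pi (f : Pi (β : Vec (Eq Nat 3 3) 1). Pi (χ : Nat). Vec (Pi (μ : Nat). Vec Nat μ) χ). Nat
reduction steps (normal order): 0
started in normal form: yes


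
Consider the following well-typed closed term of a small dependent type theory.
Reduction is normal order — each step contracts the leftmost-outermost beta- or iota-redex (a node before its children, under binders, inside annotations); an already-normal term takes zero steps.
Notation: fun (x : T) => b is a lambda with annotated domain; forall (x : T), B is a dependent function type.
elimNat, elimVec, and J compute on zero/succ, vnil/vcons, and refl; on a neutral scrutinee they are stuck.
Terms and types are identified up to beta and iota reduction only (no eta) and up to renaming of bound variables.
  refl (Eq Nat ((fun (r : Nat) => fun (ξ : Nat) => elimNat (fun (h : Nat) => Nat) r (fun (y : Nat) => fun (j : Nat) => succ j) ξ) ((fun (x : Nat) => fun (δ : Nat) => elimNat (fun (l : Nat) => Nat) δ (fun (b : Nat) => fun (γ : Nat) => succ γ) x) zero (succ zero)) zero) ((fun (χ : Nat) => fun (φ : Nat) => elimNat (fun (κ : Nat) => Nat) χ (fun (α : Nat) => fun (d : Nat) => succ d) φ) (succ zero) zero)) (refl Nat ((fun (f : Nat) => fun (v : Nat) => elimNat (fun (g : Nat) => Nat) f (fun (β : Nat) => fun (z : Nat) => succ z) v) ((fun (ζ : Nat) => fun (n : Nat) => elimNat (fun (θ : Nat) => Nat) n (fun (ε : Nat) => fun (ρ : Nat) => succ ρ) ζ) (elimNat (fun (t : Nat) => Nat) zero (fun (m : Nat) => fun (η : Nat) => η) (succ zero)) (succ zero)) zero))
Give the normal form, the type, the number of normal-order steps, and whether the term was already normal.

reduced normal form:
  refl (Eq Nat (succ zero) (succ zero)) (refl Nat (succ zero))
the term's type:
  Eq (Eq Nat (succ zero) (succ zero)) (refl Nat (succ zero)) (refl Nat (succ zero))
reduction steps (normal order): 19
started in normal form: no
first contracted redex: a beta-redex


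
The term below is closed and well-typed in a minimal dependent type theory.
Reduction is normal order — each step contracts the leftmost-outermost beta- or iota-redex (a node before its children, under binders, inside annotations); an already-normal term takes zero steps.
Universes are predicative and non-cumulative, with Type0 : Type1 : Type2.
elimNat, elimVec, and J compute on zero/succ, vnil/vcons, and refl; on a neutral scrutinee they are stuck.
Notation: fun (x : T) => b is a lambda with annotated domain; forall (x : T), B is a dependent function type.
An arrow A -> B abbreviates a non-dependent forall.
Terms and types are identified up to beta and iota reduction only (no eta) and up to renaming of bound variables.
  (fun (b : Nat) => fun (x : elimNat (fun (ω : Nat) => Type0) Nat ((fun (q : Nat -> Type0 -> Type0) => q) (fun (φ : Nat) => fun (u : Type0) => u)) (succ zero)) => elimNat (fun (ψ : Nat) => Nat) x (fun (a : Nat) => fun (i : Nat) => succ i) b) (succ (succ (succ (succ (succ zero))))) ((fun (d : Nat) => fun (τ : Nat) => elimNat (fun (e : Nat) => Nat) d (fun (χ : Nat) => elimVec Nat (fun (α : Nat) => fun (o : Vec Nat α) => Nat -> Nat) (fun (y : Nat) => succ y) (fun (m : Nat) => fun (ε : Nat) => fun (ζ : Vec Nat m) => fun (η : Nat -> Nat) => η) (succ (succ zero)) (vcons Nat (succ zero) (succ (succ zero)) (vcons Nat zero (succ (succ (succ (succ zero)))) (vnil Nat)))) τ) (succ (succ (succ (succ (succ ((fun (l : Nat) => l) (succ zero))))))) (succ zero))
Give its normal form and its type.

reduced normal form:
  succ (succ (succ (succ (succ (succ (succ (succ (succ (succ (succ (succ zero)))))))))))
type:
  Nat
observation: 36 normal-order steps normalize the term, beginning with a beta-redex.


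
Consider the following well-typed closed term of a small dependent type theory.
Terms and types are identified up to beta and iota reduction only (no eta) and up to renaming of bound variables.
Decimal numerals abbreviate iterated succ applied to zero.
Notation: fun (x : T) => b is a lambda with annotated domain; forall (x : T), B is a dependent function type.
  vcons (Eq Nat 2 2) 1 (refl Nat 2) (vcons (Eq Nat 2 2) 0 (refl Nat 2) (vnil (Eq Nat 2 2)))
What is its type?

inferred type:
  Vec (Eq Nat 2 2) 2


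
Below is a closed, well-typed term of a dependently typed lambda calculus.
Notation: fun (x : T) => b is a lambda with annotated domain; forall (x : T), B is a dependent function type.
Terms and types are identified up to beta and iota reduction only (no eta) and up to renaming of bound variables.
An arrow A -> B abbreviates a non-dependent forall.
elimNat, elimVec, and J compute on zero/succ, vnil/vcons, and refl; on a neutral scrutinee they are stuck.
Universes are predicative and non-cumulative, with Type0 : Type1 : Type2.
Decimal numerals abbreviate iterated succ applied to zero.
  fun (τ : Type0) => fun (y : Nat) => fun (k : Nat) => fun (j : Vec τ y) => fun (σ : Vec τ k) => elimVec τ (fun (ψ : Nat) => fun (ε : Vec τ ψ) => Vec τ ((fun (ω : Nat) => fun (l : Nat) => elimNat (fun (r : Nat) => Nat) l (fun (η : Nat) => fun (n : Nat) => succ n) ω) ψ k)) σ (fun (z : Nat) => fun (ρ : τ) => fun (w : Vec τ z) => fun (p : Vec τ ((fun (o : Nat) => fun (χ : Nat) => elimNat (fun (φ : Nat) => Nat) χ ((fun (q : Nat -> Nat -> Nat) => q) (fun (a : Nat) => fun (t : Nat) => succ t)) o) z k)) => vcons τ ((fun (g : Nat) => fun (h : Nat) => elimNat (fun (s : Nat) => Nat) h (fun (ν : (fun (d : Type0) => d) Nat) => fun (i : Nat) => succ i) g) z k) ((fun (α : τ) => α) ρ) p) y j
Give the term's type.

the term's type:
  forall (τ : Type0), forall (y : Nat), forall (k : Nat), Vec τ y -> Vec τ k -> Vec τ (elimNat (fun (j : Nat) => Nat) k (fun (σ : Nat) => fun (ψ : Nat) => succ ψ) y)


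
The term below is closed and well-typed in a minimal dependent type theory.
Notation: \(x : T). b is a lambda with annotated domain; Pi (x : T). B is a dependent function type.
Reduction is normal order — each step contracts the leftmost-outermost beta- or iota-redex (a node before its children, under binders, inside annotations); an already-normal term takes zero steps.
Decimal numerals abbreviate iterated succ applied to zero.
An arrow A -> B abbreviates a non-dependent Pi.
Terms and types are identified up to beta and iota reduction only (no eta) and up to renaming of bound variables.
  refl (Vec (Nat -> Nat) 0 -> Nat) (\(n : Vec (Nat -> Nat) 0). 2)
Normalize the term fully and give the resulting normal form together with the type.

reduced normal form:
  refl (Vec (Nat -> Nat) 0 -> Nat) (\(n : Vec (Nat -> Nat) 0). 2)
inferred type:
  Eq (Vec (Nat -> Nat) 0 -> Nat) (\(n : Vec (Nat -> Nat) 0). 2) (\(e : Vec (Nat -> Nat) 0). 2)


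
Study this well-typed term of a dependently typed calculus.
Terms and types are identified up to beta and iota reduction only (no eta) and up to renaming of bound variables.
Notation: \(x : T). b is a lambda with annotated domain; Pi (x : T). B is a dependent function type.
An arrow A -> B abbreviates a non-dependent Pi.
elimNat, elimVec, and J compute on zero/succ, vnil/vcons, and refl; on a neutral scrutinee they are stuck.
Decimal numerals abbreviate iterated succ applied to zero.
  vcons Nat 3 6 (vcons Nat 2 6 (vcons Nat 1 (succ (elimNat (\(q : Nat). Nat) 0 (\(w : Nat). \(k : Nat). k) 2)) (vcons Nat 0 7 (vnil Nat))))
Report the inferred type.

type:
  Vec Nat 4


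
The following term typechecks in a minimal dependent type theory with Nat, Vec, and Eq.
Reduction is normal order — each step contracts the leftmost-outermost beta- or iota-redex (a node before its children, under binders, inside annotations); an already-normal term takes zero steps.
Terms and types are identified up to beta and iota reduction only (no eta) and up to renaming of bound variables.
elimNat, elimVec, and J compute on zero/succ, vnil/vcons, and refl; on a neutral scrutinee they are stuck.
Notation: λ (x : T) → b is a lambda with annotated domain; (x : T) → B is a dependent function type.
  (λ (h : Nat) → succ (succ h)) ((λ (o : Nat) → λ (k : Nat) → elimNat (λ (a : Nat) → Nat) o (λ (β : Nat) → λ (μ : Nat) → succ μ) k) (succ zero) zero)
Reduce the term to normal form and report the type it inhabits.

normal form:
  succ (succ (succ zero))
inferred type:
  Nat
observation: the first redex contracted is a beta-redex; the normal form is reached in 4 normal-order steps.


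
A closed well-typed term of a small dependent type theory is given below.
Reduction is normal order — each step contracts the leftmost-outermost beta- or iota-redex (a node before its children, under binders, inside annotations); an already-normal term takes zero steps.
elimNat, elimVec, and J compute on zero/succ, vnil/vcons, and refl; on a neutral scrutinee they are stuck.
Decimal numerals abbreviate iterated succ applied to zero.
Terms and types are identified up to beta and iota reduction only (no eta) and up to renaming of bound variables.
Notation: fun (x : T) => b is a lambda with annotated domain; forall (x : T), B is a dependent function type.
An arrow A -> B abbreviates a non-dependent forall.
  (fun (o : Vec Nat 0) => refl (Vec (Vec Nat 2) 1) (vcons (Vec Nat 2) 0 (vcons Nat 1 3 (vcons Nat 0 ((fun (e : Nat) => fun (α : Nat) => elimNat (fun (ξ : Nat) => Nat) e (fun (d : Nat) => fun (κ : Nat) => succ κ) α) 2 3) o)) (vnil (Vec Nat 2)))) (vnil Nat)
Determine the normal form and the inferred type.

reduced normal form:
  refl (Vec (Vec Nat 2) 1) (vcons (Vec Nat 2) 0 (vcons Nat 1 3 (vcons Nat 0 5 (vnil Nat))) (vnil (Vec Nat 2)))
the term's type:
  Eq (Vec (Vec Nat 2) 1) (vcons (Vec Nat 2) 0 (vcons Nat 1 3 (vcons Nat 0 5 (vnil Nat))) (vnil (Vec Nat 2))) (vcons (Vec Nat 2) 0 (vcons Nat 1 3 (vcons Nat 0 5 (vnil Nat))) (vnil (Vec Nat 2)))
observation: reduction starts at a beta-redex, and 13 normal-order steps reach the normal form.


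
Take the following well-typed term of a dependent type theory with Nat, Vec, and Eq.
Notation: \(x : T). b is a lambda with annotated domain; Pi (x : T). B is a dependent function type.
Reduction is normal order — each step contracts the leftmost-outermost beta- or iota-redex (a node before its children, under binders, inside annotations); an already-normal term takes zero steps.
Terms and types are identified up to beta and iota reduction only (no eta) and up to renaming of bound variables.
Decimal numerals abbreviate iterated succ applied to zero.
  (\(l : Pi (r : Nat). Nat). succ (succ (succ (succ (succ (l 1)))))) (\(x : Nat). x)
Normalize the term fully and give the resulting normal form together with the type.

resulting normal form:
  6
the term's type:
  Nat
observation: the leftmost-outermost redex is a beta-redex, and normalization takes 2 steps.


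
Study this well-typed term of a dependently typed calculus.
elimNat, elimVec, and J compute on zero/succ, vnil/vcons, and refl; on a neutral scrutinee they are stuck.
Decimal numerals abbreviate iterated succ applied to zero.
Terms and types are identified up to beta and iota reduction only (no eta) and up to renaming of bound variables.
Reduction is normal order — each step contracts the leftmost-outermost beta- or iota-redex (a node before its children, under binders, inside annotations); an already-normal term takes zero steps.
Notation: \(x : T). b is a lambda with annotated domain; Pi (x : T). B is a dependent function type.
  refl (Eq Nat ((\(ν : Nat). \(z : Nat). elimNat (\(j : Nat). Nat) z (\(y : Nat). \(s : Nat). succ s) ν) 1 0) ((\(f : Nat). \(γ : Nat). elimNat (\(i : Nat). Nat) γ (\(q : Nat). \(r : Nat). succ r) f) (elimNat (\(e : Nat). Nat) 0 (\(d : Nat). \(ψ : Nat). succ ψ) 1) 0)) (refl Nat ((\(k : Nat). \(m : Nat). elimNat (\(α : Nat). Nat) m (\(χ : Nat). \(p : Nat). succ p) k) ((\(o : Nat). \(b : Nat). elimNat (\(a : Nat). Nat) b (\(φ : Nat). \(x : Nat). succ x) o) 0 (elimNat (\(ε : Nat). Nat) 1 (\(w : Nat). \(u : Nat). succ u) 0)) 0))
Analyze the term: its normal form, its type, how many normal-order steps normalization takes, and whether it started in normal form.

reduced normal form:
  refl (Eq Nat 1 1) (refl Nat 1)
inferred type:
  Eq (Eq Nat 1 1) (refl Nat 1) (refl Nat 1)
normal-order step count: 26
already normal: no
first redex: a beta-redex


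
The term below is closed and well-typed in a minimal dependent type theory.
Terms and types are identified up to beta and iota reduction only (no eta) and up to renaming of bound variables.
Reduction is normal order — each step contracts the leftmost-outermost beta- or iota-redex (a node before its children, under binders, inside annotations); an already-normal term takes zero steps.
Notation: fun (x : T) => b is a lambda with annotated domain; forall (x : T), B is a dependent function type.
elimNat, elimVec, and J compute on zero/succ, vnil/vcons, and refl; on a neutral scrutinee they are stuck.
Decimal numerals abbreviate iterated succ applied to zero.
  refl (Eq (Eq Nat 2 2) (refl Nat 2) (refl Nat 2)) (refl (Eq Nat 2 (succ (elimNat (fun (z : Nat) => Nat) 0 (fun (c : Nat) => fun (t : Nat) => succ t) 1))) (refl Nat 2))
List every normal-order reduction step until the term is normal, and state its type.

reduction (normal order):
  refl (Eq (Eq Nat 2 2) (refl Nat 2) (refl Nat 2)) (refl (Eq Nat 2 (succ (elimNat (fun (z : Nat) => Nat) 0 (fun (c : Nat) => fun (t : Nat) => succ t) 1))) (refl Nat 2))
  ~> refl (Eq (Eq Nat 2 2) (refl Nat 2) (refl Nat 2)) (refl (Eq Nat 2 (succ ((fun (z : Nat) => fun (c : Nat) => succ c) 0 (elimNat (fun (t : Nat) => Nat) 0 (fun (γ : Nat) => fun (x : Nat) => succ x) 0)))) (refl Nat 2))
  ~> refl (Eq (Eq Nat 2 2) (refl Nat 2) (refl Nat 2)) (refl (Eq Nat 2 (succ ((fun (z : Nat) => succ z) (elimNat (fun (c : Nat) => Nat) 0 (fun (t : Nat) => fun (γ : Nat) => succ γ) 0)))) (refl Nat 2))
  ~> refl (Eq (Eq Nat 2 2) (refl Nat 2) (refl Nat 2)) (refl (Eq Nat 2 (succ (succ (elimNat (fun (z : Nat) => Nat) 0 (fun (c : Nat) => fun (t : Nat) => succ t) 0)))) (refl Nat 2))
  ~> refl (Eq (Eq Nat 2 2) (refl Nat 2) (refl Nat 2)) (refl (Eq Nat 2 2) (refl Nat 2))
inferred type:
  Eq (Eq (Eq Nat 2 2) (refl Nat 2) (refl Nat 2)) (refl (Eq Nat 2 2) (refl Nat 2)) (refl (Eq Nat 2 2) (refl Nat 2))


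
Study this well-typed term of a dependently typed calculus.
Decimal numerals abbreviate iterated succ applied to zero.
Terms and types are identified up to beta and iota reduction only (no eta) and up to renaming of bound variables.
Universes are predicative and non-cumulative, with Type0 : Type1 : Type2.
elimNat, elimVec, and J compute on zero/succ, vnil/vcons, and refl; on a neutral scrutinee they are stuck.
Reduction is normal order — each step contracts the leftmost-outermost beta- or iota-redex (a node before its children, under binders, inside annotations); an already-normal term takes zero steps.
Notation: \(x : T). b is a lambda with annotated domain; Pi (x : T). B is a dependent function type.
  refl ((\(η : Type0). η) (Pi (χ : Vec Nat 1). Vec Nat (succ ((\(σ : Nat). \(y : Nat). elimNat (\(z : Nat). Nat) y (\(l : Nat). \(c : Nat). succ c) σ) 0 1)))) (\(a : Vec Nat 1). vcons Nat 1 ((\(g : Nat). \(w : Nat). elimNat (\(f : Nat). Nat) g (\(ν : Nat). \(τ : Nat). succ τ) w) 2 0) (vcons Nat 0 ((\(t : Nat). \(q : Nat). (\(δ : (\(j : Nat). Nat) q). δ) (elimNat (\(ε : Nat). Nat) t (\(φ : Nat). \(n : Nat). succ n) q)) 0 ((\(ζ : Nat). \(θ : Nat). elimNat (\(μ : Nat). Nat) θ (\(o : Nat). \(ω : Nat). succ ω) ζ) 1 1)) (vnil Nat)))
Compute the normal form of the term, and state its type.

normal form:
  refl (Pi (η : Vec Nat 1). Vec Nat 2) (\(χ : Vec Nat 1). vcons Nat 1 2 (vcons Nat 0 2 (vnil Nat)))
the term's type:
  Eq (Pi (η : Vec Nat 1). Vec Nat 2) (\(χ : Vec Nat 1). vcons Nat 1 2 (vcons Nat 0 2 (vnil Nat))) (\(σ : Vec Nat 1). vcons Nat 1 2 (vcons Nat 0 2 (vnil Nat)))


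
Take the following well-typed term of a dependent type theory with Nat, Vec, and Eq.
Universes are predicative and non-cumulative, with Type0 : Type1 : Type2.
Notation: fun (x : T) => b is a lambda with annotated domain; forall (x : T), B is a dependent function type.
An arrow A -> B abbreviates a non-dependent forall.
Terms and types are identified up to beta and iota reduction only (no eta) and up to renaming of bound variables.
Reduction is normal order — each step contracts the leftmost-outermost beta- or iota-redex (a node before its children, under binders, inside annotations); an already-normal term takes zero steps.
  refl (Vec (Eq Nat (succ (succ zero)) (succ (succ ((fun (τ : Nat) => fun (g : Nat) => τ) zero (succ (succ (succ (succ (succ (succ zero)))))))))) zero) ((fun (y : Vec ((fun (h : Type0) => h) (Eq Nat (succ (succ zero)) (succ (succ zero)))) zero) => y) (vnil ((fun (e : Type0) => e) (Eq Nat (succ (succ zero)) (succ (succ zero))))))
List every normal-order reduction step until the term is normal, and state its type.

normal-order reduction sequence:
  refl (Vec (Eq Nat (succ (succ zero)) (succ (succ ((fun (τ : Nat) => fun (g : Nat) => τ) zero (succ (succ (succ (succ (succ (succ zero)))))))))) zero) ((fun (y : Vec ((fun (h : Type0) => h) (Eq Nat (succ (succ zero)) (succ (succ zero)))) zero) => y) (vnil ((fun (e : Type0) => e) (Eq Nat (succ (succ zero)) (succ (succ zero))))))
  ~> refl (Vec (Eq Nat (succ (succ zero)) (succ (succ ((fun (τ : Nat) => zero) (succ (succ (succ (succ (succ (succ zero)))))))))) zero) ((fun (g : Vec ((fun (y : Type0) => y) (Eq Nat (succ (succ zero)) (succ (succ zero)))) zero) => g) (vnil ((fun (h : Type0) => h) (Eq Nat (succ (succ zero)) (succ (succ zero))))))
  ~> refl (Vec (Eq Nat (succ (succ zero)) (succ (succ zero))) zero) ((fun (τ : Vec ((fun (g : Type0) => g) (Eq Nat (succ (succ zero)) (succ (succ zero)))) zero) => τ) (vnil ((fun (y : Type0) => y) (Eq Nat (succ (succ zero)) (succ (succ zero))))))
  ~> refl (Vec (Eq Nat (succ (succ zero)) (succ (succ zero))) zero) (vnil ((fun (τ : Type0) => τ) (Eq Nat (succ (succ zero)) (succ (succ zero)))))
  ~> refl (Vec (Eq Nat (succ (succ zero)) (succ (succ zero))) zero) (vnil (Eq Nat (succ (succ zero)) (succ (succ zero))))
the term's type:
  Eq (Vec (Eq Nat (succ (succ zero)) (succ (succ zero))) zero) (vnil (Eq Nat (succ (succ zero)) (succ (succ zero)))) (vnil (Eq Nat (succ (succ zero)) (succ (succ zero))))


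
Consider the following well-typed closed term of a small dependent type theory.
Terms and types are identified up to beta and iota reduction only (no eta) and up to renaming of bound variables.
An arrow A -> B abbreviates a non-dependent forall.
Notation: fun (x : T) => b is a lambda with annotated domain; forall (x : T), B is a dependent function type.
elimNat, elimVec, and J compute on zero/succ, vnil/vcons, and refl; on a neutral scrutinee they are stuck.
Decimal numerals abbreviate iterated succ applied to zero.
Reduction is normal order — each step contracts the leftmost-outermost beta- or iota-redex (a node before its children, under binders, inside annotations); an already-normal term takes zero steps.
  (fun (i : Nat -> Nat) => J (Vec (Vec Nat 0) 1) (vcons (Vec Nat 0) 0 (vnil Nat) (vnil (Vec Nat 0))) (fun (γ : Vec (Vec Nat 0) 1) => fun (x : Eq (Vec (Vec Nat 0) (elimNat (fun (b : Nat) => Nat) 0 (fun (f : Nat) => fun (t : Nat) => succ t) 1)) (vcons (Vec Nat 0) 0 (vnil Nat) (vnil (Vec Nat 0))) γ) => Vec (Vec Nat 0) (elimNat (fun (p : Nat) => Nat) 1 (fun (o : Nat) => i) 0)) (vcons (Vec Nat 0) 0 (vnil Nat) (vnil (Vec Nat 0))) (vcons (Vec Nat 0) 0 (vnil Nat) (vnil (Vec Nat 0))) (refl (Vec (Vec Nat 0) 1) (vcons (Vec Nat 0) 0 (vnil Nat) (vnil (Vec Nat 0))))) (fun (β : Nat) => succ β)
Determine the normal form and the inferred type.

reduced normal form:
  vcons (Vec Nat 0) 0 (vnil Nat) (vnil (Vec Nat 0))
type:
  Vec (Vec Nat 0) 1


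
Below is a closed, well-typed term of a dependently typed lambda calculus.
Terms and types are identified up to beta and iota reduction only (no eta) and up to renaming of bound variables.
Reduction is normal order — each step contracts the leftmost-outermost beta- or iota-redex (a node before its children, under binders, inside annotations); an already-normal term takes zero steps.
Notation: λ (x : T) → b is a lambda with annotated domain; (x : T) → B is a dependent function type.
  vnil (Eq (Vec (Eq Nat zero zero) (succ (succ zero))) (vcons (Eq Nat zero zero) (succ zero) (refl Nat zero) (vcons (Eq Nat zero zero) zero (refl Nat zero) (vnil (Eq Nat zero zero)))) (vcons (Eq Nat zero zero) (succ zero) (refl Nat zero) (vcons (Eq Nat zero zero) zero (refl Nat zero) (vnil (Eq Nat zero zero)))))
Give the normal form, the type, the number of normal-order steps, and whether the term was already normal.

normal form:
  vnil (Eq (Vec (Eq Nat zero zero) (succ (succ zero))) (vcons (Eq Nat zero zero) (succ zero) (refl Nat zero) (vcons (Eq Nat zero zero) zero (refl Nat zero) (vnil (Eq Nat zero zero)))) (vcons (Eq Nat zero zero) (succ zero) (refl Nat zero) (vcons (Eq Nat zero zero) zero (refl Nat zero) (vnil (Eq Nat zero zero)))))
type:
  Vec (Eq (Vec (Eq Nat zero zero) (succ (succ zero))) (vcons (Eq Nat zero zero) (succ zero) (refl Nat zero) (vcons (Eq Nat zero zero) zero (refl Nat zero) (vnil (Eq Nat zero zero)))) (vcons (Eq Nat zero zero) (succ zero) (refl Nat zero) (vcons (Eq Nat zero zero) zero (refl Nat zero) (vnil (Eq Nat zero zero))))) zero
steps to reach normal form (normal order): 0
already normal: yes


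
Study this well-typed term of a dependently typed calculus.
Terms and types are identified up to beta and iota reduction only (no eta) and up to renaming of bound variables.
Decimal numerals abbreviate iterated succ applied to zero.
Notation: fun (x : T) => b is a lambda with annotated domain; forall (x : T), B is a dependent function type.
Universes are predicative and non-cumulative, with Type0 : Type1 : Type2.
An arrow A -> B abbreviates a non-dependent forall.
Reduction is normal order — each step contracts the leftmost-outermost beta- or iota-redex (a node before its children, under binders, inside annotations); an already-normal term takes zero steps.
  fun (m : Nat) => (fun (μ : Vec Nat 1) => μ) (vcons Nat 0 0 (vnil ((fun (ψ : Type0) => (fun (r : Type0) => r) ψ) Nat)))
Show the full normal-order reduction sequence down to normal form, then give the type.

normal-order reduction sequence:
  fun (m : Nat) => (fun (μ : Vec Nat 1) => μ) (vcons Nat 0 0 (vnil ((fun (ψ : Type0) => (fun (r : Type0) => r) ψ) Nat)))
  ~> fun (m : Nat) => vcons Nat 0 0 (vnil ((fun (μ : Type0) => (fun (ψ : Type0) => ψ) μ) Nat))
  ~> fun (m : Nat) => vcons Nat 0 0 (vnil ((fun (μ : Type0) => μ) Nat))
  ~> fun (m : Nat) => vcons Nat 0 0 (vnil Nat)
the term's type:
  Nat -> Vec Nat 1


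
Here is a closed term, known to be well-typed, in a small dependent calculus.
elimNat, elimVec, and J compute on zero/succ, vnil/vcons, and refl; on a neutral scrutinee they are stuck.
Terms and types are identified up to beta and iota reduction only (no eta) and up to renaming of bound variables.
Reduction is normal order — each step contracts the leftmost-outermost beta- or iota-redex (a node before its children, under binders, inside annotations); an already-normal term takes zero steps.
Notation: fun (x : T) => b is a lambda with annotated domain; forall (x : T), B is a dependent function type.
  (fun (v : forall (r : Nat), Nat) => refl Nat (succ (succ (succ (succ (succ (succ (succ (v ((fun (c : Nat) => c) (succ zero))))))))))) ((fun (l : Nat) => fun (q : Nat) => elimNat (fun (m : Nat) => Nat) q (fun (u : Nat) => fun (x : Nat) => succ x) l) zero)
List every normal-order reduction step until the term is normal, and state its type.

normal-order reduction:
  (fun (v : forall (r : Nat), Nat) => refl Nat (succ (succ (succ (succ (succ (succ (succ (v ((fun (c : Nat) => c) (succ zero))))))))))) ((fun (l : Nat) => fun (q : Nat) => elimNat (fun (m : Nat) => Nat) q (fun (u : Nat) => fun (x : Nat) => succ x) l) zero)
  ~> refl Nat (succ (succ (succ (succ (succ (succ (succ ((fun (v : Nat) => fun (r : Nat) => elimNat (fun (c : Nat) => Nat) r (fun (l : Nat) => fun (q : Nat) => succ q) v) zero ((fun (m : Nat) => m) (succ zero))))))))))
  ~> refl Nat (succ (succ (succ (succ (succ (succ (succ ((fun (v : Nat) => elimNat (fun (r : Nat) => Nat) v (fun (c : Nat) => fun (l : Nat) => succ l) zero) ((fun (q : Nat) => q) (succ zero))))))))))
  ~> refl Nat (succ (succ (succ (succ (succ (succ (succ (elimNat (fun (v : Nat) => Nat) ((fun (r : Nat) => r) (succ zero)) (fun (c : Nat) => fun (l : Nat) => succ l) zero))))))))
  ~> refl Nat (succ (succ (succ (succ (succ (succ (succ ((fun (v : Nat) => v) (succ zero)))))))))
  ~> refl Nat (succ (succ (succ (succ (succ (succ (succ (succ zero))))))))
inferred type:
  Eq Nat (succ (succ (succ (succ (succ (succ (succ (succ zero)))))))) (succ (succ (succ (succ (succ (succ (succ (succ zero))))))))


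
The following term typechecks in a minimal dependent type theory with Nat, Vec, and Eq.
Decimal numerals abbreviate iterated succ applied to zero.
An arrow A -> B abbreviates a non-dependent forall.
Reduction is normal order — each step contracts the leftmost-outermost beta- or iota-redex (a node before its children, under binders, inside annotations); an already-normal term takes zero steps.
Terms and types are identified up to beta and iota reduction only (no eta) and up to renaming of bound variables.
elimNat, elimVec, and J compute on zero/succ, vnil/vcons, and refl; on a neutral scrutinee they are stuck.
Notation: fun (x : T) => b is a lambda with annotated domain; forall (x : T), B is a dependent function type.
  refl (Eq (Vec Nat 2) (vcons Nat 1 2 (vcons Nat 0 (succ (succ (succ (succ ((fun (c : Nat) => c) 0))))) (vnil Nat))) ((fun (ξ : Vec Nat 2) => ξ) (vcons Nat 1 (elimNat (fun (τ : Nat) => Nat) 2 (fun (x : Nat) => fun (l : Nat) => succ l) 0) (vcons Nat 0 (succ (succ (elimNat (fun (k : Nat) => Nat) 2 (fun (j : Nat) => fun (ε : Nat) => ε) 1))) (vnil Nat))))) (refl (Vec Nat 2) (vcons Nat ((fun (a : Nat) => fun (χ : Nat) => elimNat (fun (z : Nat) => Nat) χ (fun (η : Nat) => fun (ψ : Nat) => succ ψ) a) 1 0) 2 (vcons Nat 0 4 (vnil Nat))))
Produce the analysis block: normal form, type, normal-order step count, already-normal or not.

resulting normal form:
  refl (Eq (Vec Nat 2) (vcons Nat 1 2 (vcons Nat 0 4 (vnil Nat))) (vcons Nat 1 2 (vcons Nat 0 4 (vnil Nat)))) (refl (Vec Nat 2) (vcons Nat 1 2 (vcons Nat 0 4 (vnil Nat))))
type:
  Eq (Eq (Vec Nat 2) (vcons Nat 1 2 (vcons Nat 0 4 (vnil Nat))) (vcons Nat 1 2 (vcons Nat 0 4 (vnil Nat)))) (refl (Vec Nat 2) (vcons Nat 1 2 (vcons Nat 0 4 (vnil Nat)))) (refl (Vec Nat 2) (vcons Nat 1 2 (vcons Nat 0 4 (vnil Nat))))
steps to reach normal form (normal order): 13
already normal: no
first redex: a beta-redex


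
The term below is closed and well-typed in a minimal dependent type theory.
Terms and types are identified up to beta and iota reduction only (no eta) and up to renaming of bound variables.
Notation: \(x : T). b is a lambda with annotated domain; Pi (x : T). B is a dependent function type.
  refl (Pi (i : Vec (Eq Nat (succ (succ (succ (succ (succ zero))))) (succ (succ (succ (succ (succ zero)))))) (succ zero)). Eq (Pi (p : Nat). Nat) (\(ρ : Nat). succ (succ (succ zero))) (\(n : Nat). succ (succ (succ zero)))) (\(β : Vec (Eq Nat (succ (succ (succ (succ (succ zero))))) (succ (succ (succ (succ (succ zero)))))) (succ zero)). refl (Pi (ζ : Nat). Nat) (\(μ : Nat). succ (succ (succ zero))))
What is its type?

inferred type:
  Eq (Pi (i : Vec (Eq Nat (succ (succ (succ (succ (succ zero))))) (succ (succ (succ (succ (succ zero)))))) (succ zero)). Eq (Pi (p : Nat). Nat) (\(ρ : Nat). succ (succ (succ zero))) (\(n : Nat). succ (succ (succ zero)))) (\(β : Vec (Eq Nat (succ (succ (succ (succ (succ zero))))) (succ (succ (succ (succ (succ zero)))))) (succ zero)). refl (Pi (ζ : Nat). Nat) (\(μ : Nat). succ (succ (succ zero)))) (\(l : Vec (Eq Nat (succ (succ (succ (succ (succ zero))))) (succ (succ (succ (succ (succ zero)))))) (succ zero)). refl (Pi (f : Nat). Nat) (\(u : Nat). succ (succ (succ zero))))


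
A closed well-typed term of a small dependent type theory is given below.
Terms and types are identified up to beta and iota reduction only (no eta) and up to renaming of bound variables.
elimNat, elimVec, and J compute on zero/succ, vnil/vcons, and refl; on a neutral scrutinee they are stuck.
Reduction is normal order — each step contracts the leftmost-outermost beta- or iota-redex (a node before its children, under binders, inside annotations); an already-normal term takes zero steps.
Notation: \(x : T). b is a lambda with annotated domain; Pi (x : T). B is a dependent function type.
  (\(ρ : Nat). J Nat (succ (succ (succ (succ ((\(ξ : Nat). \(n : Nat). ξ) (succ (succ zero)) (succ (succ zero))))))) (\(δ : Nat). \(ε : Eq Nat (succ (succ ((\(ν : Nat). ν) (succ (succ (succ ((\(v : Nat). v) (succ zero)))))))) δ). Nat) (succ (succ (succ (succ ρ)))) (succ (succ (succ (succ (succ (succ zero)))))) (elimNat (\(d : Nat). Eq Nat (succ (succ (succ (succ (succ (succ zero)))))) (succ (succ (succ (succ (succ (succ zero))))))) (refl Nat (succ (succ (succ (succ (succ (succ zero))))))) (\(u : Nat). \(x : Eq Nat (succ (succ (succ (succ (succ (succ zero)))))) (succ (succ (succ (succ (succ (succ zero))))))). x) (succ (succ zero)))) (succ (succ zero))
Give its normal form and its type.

normal form:
  succ (succ (succ (succ (succ (succ zero)))))
inferred type:
  Nat
observation: 13 normal-order steps separate the term from its normal form.


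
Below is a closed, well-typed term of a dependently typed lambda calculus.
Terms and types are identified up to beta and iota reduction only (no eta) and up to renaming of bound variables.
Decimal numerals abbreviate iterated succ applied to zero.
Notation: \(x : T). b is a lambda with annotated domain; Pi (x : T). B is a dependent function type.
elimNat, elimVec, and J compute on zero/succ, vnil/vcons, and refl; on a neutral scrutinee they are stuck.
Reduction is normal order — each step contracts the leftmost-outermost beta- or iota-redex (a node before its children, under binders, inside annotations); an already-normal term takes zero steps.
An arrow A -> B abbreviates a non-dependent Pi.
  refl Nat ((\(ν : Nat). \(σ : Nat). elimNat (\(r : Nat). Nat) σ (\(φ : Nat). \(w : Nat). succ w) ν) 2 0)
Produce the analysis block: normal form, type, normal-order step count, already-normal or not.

resulting normal form:
  refl Nat 2
inferred type:
  Eq Nat 2 2
normal-order step count: 9
already normal: no
first contracted redex: a beta-redex


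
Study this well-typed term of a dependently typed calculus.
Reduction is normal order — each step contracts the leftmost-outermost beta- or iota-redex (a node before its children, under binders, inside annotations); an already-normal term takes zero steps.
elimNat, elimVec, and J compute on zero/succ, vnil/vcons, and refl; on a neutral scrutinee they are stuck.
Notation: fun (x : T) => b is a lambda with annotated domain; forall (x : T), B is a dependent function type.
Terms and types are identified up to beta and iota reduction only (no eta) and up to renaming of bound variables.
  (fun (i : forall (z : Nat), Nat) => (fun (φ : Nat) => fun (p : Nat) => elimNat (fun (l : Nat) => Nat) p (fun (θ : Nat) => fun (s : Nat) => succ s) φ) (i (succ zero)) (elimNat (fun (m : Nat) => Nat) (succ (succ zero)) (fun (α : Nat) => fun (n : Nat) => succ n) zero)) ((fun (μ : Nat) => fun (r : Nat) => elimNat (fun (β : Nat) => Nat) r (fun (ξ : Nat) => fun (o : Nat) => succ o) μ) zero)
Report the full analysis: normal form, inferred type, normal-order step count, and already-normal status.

reduced normal form:
  succ (succ (succ zero))
type:
  Nat
normal-order step count: 11
started in normal form: no
first redex: a beta-redex


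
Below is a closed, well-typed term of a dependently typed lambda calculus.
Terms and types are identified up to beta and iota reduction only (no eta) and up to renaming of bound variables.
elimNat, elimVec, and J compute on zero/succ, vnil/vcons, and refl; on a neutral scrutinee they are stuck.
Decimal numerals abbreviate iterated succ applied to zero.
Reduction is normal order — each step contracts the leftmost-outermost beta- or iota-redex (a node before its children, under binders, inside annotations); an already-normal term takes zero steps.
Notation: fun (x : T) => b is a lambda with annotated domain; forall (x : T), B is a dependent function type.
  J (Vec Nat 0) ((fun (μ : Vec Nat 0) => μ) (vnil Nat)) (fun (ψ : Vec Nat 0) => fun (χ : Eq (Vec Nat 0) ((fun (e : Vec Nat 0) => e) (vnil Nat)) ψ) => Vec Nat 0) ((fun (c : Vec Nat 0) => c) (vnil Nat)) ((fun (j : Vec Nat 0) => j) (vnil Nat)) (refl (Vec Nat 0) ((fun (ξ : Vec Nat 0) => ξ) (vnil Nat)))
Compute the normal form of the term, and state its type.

normal form:
  vnil Nat
type:
  Vec Nat 0
observation: contracting a J iota-redex first, the term normalizes in 2 steps.
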